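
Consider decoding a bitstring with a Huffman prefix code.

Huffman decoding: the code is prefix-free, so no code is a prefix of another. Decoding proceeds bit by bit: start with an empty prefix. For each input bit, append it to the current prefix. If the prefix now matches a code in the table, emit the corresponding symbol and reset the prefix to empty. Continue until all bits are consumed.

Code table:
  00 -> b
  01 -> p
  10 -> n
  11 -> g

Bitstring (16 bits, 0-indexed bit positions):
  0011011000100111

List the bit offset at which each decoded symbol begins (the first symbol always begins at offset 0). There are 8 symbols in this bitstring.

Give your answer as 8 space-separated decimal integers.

Bit 0: prefix='0' (no match yet)
Bit 1: prefix='00' -> emit 'b', reset
Bit 2: prefix='1' (no match yet)
Bit 3: prefix='11' -> emit 'g', reset
Bit 4: prefix='0' (no match yet)
Bit 5: prefix='01' -> emit 'p', reset
Bit 6: prefix='1' (no match yet)
Bit 7: prefix='10' -> emit 'n', reset
Bit 8: prefix='0' (no match yet)
Bit 9: prefix='00' -> emit 'b', reset
Bit 10: prefix='1' (no match yet)
Bit 11: prefix='10' -> emit 'n', reset
Bit 12: prefix='0' (no match yet)
Bit 13: prefix='01' -> emit 'p', reset
Bit 14: prefix='1' (no match yet)
Bit 15: prefix='11' -> emit 'g', reset

Answer: 0 2 4 6 8 10 12 14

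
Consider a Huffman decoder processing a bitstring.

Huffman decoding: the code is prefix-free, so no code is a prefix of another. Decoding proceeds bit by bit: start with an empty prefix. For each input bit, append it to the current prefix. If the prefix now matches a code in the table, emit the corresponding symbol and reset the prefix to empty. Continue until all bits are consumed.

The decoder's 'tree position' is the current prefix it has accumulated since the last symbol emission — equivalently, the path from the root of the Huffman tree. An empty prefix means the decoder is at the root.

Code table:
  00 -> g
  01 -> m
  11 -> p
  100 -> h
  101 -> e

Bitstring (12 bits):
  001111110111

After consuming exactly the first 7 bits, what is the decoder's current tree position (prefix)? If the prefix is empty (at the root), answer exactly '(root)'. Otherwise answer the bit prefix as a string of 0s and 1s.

Bit 0: prefix='0' (no match yet)
Bit 1: prefix='00' -> emit 'g', reset
Bit 2: prefix='1' (no match yet)
Bit 3: prefix='11' -> emit 'p', reset
Bit 4: prefix='1' (no match yet)
Bit 5: prefix='11' -> emit 'p', reset
Bit 6: prefix='1' (no match yet)

Answer: 1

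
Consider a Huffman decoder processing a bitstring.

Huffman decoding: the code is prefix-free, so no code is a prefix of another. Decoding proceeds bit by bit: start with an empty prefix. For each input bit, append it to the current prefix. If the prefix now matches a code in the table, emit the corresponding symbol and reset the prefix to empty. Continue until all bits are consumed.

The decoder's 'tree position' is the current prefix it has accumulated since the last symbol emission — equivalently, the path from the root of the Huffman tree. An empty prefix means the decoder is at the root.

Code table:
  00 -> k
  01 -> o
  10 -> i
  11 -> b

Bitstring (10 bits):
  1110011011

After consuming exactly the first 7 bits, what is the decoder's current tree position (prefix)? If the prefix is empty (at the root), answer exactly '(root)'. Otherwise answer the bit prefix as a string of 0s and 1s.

Bit 0: prefix='1' (no match yet)
Bit 1: prefix='11' -> emit 'b', reset
Bit 2: prefix='1' (no match yet)
Bit 3: prefix='10' -> emit 'i', reset
Bit 4: prefix='0' (no match yet)
Bit 5: prefix='01' -> emit 'o', reset
Bit 6: prefix='1' (no match yet)

Answer: 1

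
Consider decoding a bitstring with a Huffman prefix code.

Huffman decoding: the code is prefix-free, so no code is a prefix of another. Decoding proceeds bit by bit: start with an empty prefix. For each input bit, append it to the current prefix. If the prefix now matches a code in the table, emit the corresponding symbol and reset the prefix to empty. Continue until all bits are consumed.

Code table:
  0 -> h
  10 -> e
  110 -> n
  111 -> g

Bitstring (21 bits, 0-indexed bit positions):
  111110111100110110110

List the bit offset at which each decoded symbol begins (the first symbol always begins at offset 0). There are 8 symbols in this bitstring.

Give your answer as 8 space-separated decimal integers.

Bit 0: prefix='1' (no match yet)
Bit 1: prefix='11' (no match yet)
Bit 2: prefix='111' -> emit 'g', reset
Bit 3: prefix='1' (no match yet)
Bit 4: prefix='11' (no match yet)
Bit 5: prefix='110' -> emit 'n', reset
Bit 6: prefix='1' (no match yet)
Bit 7: prefix='11' (no match yet)
Bit 8: prefix='111' -> emit 'g', reset
Bit 9: prefix='1' (no match yet)
Bit 10: prefix='10' -> emit 'e', reset
Bit 11: prefix='0' -> emit 'h', reset
Bit 12: prefix='1' (no match yet)
Bit 13: prefix='11' (no match yet)
Bit 14: prefix='110' -> emit 'n', reset
Bit 15: prefix='1' (no match yet)
Bit 16: prefix='11' (no match yet)
Bit 17: prefix='110' -> emit 'n', reset
Bit 18: prefix='1' (no match yet)
Bit 19: prefix='11' (no match yet)
Bit 20: prefix='110' -> emit 'n', reset

Answer: 0 3 6 9 11 12 15 18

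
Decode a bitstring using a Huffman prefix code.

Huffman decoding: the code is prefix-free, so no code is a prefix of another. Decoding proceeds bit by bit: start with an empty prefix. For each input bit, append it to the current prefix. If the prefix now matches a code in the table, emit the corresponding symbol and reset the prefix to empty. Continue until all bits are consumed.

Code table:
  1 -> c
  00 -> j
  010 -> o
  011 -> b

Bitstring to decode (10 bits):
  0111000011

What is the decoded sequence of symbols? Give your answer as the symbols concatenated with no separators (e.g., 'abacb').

Answer: bcjjcc

Derivation:
Bit 0: prefix='0' (no match yet)
Bit 1: prefix='01' (no match yet)
Bit 2: prefix='011' -> emit 'b', reset
Bit 3: prefix='1' -> emit 'c', reset
Bit 4: prefix='0' (no match yet)
Bit 5: prefix='00' -> emit 'j', reset
Bit 6: prefix='0' (no match yet)
Bit 7: prefix='00' -> emit 'j', reset
Bit 8: prefix='1' -> emit 'c', reset
Bit 9: prefix='1' -> emit 'c', reset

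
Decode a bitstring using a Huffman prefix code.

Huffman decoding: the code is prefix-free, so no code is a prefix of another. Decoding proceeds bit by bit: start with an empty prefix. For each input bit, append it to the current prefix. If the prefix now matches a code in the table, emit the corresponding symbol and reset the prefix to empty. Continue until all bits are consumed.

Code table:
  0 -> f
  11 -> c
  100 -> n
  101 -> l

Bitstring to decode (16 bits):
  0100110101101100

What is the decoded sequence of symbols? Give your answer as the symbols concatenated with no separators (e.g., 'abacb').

Bit 0: prefix='0' -> emit 'f', reset
Bit 1: prefix='1' (no match yet)
Bit 2: prefix='10' (no match yet)
Bit 3: prefix='100' -> emit 'n', reset
Bit 4: prefix='1' (no match yet)
Bit 5: prefix='11' -> emit 'c', reset
Bit 6: prefix='0' -> emit 'f', reset
Bit 7: prefix='1' (no match yet)
Bit 8: prefix='10' (no match yet)
Bit 9: prefix='101' -> emit 'l', reset
Bit 10: prefix='1' (no match yet)
Bit 11: prefix='10' (no match yet)
Bit 12: prefix='101' -> emit 'l', reset
Bit 13: prefix='1' (no match yet)
Bit 14: prefix='10' (no match yet)
Bit 15: prefix='100' -> emit 'n', reset

Answer: fncflln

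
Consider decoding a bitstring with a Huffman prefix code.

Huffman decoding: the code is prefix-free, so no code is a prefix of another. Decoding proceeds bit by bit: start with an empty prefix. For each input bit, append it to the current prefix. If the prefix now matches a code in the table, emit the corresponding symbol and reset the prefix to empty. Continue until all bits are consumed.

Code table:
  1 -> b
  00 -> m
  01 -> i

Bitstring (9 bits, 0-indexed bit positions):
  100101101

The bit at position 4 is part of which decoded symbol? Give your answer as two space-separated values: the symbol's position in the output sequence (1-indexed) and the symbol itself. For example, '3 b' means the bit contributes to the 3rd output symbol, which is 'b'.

Bit 0: prefix='1' -> emit 'b', reset
Bit 1: prefix='0' (no match yet)
Bit 2: prefix='00' -> emit 'm', reset
Bit 3: prefix='1' -> emit 'b', reset
Bit 4: prefix='0' (no match yet)
Bit 5: prefix='01' -> emit 'i', reset
Bit 6: prefix='1' -> emit 'b', reset
Bit 7: prefix='0' (no match yet)
Bit 8: prefix='01' -> emit 'i', reset

Answer: 4 i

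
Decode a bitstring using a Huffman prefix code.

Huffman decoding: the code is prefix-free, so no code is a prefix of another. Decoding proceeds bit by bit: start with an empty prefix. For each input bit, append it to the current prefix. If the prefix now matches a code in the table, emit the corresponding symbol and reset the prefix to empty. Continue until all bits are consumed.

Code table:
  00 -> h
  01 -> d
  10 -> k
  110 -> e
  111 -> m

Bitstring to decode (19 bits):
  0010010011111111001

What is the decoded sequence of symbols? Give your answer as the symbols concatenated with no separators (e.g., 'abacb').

Bit 0: prefix='0' (no match yet)
Bit 1: prefix='00' -> emit 'h', reset
Bit 2: prefix='1' (no match yet)
Bit 3: prefix='10' -> emit 'k', reset
Bit 4: prefix='0' (no match yet)
Bit 5: prefix='01' -> emit 'd', reset
Bit 6: prefix='0' (no match yet)
Bit 7: prefix='00' -> emit 'h', reset
Bit 8: prefix='1' (no match yet)
Bit 9: prefix='11' (no match yet)
Bit 10: prefix='111' -> emit 'm', reset
Bit 11: prefix='1' (no match yet)
Bit 12: prefix='11' (no match yet)
Bit 13: prefix='111' -> emit 'm', reset
Bit 14: prefix='1' (no match yet)
Bit 15: prefix='11' (no match yet)
Bit 16: prefix='110' -> emit 'e', reset
Bit 17: prefix='0' (no match yet)
Bit 18: prefix='01' -> emit 'd', reset

Answer: hkdhmmed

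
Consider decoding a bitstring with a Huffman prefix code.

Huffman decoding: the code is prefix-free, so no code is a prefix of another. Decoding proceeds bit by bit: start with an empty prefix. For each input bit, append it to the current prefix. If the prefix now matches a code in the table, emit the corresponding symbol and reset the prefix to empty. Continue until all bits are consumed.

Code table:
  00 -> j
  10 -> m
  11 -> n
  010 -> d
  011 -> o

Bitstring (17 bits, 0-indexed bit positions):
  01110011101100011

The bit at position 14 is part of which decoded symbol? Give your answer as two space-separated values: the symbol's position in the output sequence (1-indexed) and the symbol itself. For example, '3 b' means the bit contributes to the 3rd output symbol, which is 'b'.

Bit 0: prefix='0' (no match yet)
Bit 1: prefix='01' (no match yet)
Bit 2: prefix='011' -> emit 'o', reset
Bit 3: prefix='1' (no match yet)
Bit 4: prefix='10' -> emit 'm', reset
Bit 5: prefix='0' (no match yet)
Bit 6: prefix='01' (no match yet)
Bit 7: prefix='011' -> emit 'o', reset
Bit 8: prefix='1' (no match yet)
Bit 9: prefix='10' -> emit 'm', reset
Bit 10: prefix='1' (no match yet)
Bit 11: prefix='11' -> emit 'n', reset
Bit 12: prefix='0' (no match yet)
Bit 13: prefix='00' -> emit 'j', reset
Bit 14: prefix='0' (no match yet)
Bit 15: prefix='01' (no match yet)
Bit 16: prefix='011' -> emit 'o', reset

Answer: 7 o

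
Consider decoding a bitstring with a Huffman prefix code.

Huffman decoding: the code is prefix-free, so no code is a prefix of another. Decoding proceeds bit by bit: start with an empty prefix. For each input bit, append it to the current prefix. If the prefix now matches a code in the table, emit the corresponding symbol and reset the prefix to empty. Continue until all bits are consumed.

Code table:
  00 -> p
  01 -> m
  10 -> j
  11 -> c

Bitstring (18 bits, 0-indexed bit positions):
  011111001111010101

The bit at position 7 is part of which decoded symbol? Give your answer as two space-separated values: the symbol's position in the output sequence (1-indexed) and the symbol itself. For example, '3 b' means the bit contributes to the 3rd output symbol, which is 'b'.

Answer: 4 p

Derivation:
Bit 0: prefix='0' (no match yet)
Bit 1: prefix='01' -> emit 'm', reset
Bit 2: prefix='1' (no match yet)
Bit 3: prefix='11' -> emit 'c', reset
Bit 4: prefix='1' (no match yet)
Bit 5: prefix='11' -> emit 'c', reset
Bit 6: prefix='0' (no match yet)
Bit 7: prefix='00' -> emit 'p', reset
Bit 8: prefix='1' (no match yet)
Bit 9: prefix='11' -> emit 'c', reset
Bit 10: prefix='1' (no match yet)
Bit 11: prefix='11' -> emit 'c', reset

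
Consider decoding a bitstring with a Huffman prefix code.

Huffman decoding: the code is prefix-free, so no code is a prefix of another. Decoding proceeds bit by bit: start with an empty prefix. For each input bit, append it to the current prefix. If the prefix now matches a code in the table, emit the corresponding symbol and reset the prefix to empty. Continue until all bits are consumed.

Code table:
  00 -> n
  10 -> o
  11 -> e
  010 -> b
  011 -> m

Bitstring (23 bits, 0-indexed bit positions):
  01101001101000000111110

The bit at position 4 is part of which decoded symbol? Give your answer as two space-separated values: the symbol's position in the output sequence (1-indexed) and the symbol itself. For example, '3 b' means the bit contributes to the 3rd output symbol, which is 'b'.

Bit 0: prefix='0' (no match yet)
Bit 1: prefix='01' (no match yet)
Bit 2: prefix='011' -> emit 'm', reset
Bit 3: prefix='0' (no match yet)
Bit 4: prefix='01' (no match yet)
Bit 5: prefix='010' -> emit 'b', reset
Bit 6: prefix='0' (no match yet)
Bit 7: prefix='01' (no match yet)
Bit 8: prefix='011' -> emit 'm', reset

Answer: 2 b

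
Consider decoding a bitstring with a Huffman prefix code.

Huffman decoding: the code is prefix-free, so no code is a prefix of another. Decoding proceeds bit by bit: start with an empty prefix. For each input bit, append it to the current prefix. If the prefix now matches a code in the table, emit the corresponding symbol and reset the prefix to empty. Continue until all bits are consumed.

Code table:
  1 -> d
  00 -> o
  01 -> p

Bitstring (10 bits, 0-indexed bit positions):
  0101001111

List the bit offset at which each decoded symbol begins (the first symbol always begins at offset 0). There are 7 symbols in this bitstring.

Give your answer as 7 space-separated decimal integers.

Bit 0: prefix='0' (no match yet)
Bit 1: prefix='01' -> emit 'p', reset
Bit 2: prefix='0' (no match yet)
Bit 3: prefix='01' -> emit 'p', reset
Bit 4: prefix='0' (no match yet)
Bit 5: prefix='00' -> emit 'o', reset
Bit 6: prefix='1' -> emit 'd', reset
Bit 7: prefix='1' -> emit 'd', reset
Bit 8: prefix='1' -> emit 'd', reset
Bit 9: prefix='1' -> emit 'd', reset

Answer: 0 2 4 6 7 8 9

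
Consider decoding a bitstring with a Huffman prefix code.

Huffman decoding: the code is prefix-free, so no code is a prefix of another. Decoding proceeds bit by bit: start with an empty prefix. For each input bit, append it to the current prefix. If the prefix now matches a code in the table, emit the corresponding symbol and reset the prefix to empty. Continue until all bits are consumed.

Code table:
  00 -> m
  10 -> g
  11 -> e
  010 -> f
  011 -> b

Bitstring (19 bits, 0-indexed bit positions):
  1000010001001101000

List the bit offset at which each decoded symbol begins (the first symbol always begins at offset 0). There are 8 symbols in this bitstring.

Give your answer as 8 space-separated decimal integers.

Bit 0: prefix='1' (no match yet)
Bit 1: prefix='10' -> emit 'g', reset
Bit 2: prefix='0' (no match yet)
Bit 3: prefix='00' -> emit 'm', reset
Bit 4: prefix='0' (no match yet)
Bit 5: prefix='01' (no match yet)
Bit 6: prefix='010' -> emit 'f', reset
Bit 7: prefix='0' (no match yet)
Bit 8: prefix='00' -> emit 'm', reset
Bit 9: prefix='1' (no match yet)
Bit 10: prefix='10' -> emit 'g', reset
Bit 11: prefix='0' (no match yet)
Bit 12: prefix='01' (no match yet)
Bit 13: prefix='011' -> emit 'b', reset
Bit 14: prefix='0' (no match yet)
Bit 15: prefix='01' (no match yet)
Bit 16: prefix='010' -> emit 'f', reset
Bit 17: prefix='0' (no match yet)
Bit 18: prefix='00' -> emit 'm', reset

Answer: 0 2 4 7 9 11 14 17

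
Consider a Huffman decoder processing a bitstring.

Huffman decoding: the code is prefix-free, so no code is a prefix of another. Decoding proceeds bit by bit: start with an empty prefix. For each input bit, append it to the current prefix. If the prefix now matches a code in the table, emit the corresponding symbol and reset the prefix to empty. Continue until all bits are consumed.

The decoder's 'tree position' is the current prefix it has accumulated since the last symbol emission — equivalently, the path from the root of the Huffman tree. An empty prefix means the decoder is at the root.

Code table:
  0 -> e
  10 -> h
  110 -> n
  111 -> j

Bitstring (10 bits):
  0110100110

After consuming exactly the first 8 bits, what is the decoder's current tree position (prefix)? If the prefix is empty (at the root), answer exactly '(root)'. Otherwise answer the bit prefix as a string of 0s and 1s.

Bit 0: prefix='0' -> emit 'e', reset
Bit 1: prefix='1' (no match yet)
Bit 2: prefix='11' (no match yet)
Bit 3: prefix='110' -> emit 'n', reset
Bit 4: prefix='1' (no match yet)
Bit 5: prefix='10' -> emit 'h', reset
Bit 6: prefix='0' -> emit 'e', reset
Bit 7: prefix='1' (no match yet)

Answer: 1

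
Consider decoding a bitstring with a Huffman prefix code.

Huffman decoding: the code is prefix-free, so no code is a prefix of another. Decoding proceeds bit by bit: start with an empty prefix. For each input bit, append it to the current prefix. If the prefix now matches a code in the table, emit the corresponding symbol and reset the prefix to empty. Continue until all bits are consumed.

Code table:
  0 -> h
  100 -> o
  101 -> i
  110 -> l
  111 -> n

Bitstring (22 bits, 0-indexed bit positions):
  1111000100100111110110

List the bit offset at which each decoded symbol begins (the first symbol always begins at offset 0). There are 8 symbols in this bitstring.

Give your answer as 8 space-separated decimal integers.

Bit 0: prefix='1' (no match yet)
Bit 1: prefix='11' (no match yet)
Bit 2: prefix='111' -> emit 'n', reset
Bit 3: prefix='1' (no match yet)
Bit 4: prefix='10' (no match yet)
Bit 5: prefix='100' -> emit 'o', reset
Bit 6: prefix='0' -> emit 'h', reset
Bit 7: prefix='1' (no match yet)
Bit 8: prefix='10' (no match yet)
Bit 9: prefix='100' -> emit 'o', reset
Bit 10: prefix='1' (no match yet)
Bit 11: prefix='10' (no match yet)
Bit 12: prefix='100' -> emit 'o', reset
Bit 13: prefix='1' (no match yet)
Bit 14: prefix='11' (no match yet)
Bit 15: prefix='111' -> emit 'n', reset
Bit 16: prefix='1' (no match yet)
Bit 17: prefix='11' (no match yet)
Bit 18: prefix='110' -> emit 'l', reset
Bit 19: prefix='1' (no match yet)
Bit 20: prefix='11' (no match yet)
Bit 21: prefix='110' -> emit 'l', reset

Answer: 0 3 6 7 10 13 16 19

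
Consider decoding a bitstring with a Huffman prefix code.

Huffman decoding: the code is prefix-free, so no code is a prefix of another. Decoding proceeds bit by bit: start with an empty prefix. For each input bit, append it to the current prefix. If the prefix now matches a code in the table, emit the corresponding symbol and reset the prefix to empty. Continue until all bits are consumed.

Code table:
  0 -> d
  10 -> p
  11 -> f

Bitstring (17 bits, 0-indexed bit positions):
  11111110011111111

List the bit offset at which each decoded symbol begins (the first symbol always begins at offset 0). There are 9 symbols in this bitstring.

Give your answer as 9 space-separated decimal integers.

Answer: 0 2 4 6 8 9 11 13 15

Derivation:
Bit 0: prefix='1' (no match yet)
Bit 1: prefix='11' -> emit 'f', reset
Bit 2: prefix='1' (no match yet)
Bit 3: prefix='11' -> emit 'f', reset
Bit 4: prefix='1' (no match yet)
Bit 5: prefix='11' -> emit 'f', reset
Bit 6: prefix='1' (no match yet)
Bit 7: prefix='10' -> emit 'p', reset
Bit 8: prefix='0' -> emit 'd', reset
Bit 9: prefix='1' (no match yet)
Bit 10: prefix='11' -> emit 'f', reset
Bit 11: prefix='1' (no match yet)
Bit 12: prefix='11' -> emit 'f', reset
Bit 13: prefix='1' (no match yet)
Bit 14: prefix='11' -> emit 'f', reset
Bit 15: prefix='1' (no match yet)
Bit 16: prefix='11' -> emit 'f', reset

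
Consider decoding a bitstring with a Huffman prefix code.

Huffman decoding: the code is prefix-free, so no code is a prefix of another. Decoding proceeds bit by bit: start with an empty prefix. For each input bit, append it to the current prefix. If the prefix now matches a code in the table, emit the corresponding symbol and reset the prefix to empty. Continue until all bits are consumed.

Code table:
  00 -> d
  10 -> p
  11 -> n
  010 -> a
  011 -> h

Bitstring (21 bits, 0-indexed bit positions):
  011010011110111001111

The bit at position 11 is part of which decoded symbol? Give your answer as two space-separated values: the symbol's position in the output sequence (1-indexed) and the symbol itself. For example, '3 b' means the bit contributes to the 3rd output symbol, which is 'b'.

Bit 0: prefix='0' (no match yet)
Bit 1: prefix='01' (no match yet)
Bit 2: prefix='011' -> emit 'h', reset
Bit 3: prefix='0' (no match yet)
Bit 4: prefix='01' (no match yet)
Bit 5: prefix='010' -> emit 'a', reset
Bit 6: prefix='0' (no match yet)
Bit 7: prefix='01' (no match yet)
Bit 8: prefix='011' -> emit 'h', reset
Bit 9: prefix='1' (no match yet)
Bit 10: prefix='11' -> emit 'n', reset
Bit 11: prefix='0' (no match yet)
Bit 12: prefix='01' (no match yet)
Bit 13: prefix='011' -> emit 'h', reset
Bit 14: prefix='1' (no match yet)
Bit 15: prefix='10' -> emit 'p', reset

Answer: 5 h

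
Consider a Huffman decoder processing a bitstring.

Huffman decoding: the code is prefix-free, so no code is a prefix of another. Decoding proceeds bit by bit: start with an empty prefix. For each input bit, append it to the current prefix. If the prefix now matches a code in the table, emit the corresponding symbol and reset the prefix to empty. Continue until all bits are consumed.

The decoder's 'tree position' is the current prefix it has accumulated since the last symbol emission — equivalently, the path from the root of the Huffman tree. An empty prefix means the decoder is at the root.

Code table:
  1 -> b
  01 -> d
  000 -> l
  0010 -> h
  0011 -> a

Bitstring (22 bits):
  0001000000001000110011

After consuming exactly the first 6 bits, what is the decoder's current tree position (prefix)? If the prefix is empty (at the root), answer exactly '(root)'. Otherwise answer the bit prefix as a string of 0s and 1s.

Answer: 00

Derivation:
Bit 0: prefix='0' (no match yet)
Bit 1: prefix='00' (no match yet)
Bit 2: prefix='000' -> emit 'l', reset
Bit 3: prefix='1' -> emit 'b', reset
Bit 4: prefix='0' (no match yet)
Bit 5: prefix='00' (no match yet)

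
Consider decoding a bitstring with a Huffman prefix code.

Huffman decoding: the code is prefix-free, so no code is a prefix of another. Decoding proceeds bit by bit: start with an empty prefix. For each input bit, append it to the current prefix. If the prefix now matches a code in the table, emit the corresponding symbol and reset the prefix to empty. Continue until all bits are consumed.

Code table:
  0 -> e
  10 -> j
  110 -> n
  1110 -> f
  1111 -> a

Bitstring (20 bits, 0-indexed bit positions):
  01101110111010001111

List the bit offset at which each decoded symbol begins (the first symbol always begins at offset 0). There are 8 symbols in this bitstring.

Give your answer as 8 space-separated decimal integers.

Bit 0: prefix='0' -> emit 'e', reset
Bit 1: prefix='1' (no match yet)
Bit 2: prefix='11' (no match yet)
Bit 3: prefix='110' -> emit 'n', reset
Bit 4: prefix='1' (no match yet)
Bit 5: prefix='11' (no match yet)
Bit 6: prefix='111' (no match yet)
Bit 7: prefix='1110' -> emit 'f', reset
Bit 8: prefix='1' (no match yet)
Bit 9: prefix='11' (no match yet)
Bit 10: prefix='111' (no match yet)
Bit 11: prefix='1110' -> emit 'f', reset
Bit 12: prefix='1' (no match yet)
Bit 13: prefix='10' -> emit 'j', reset
Bit 14: prefix='0' -> emit 'e', reset
Bit 15: prefix='0' -> emit 'e', reset
Bit 16: prefix='1' (no match yet)
Bit 17: prefix='11' (no match yet)
Bit 18: prefix='111' (no match yet)
Bit 19: prefix='1111' -> emit 'a', reset

Answer: 0 1 4 8 12 14 15 16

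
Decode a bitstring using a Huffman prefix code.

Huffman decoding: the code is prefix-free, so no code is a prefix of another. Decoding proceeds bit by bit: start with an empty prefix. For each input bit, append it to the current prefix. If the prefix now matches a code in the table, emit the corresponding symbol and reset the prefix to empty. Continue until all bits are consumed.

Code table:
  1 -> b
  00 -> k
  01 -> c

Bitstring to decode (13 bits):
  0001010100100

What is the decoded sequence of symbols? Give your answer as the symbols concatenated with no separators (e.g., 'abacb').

Bit 0: prefix='0' (no match yet)
Bit 1: prefix='00' -> emit 'k', reset
Bit 2: prefix='0' (no match yet)
Bit 3: prefix='01' -> emit 'c', reset
Bit 4: prefix='0' (no match yet)
Bit 5: prefix='01' -> emit 'c', reset
Bit 6: prefix='0' (no match yet)
Bit 7: prefix='01' -> emit 'c', reset
Bit 8: prefix='0' (no match yet)
Bit 9: prefix='00' -> emit 'k', reset
Bit 10: prefix='1' -> emit 'b', reset
Bit 11: prefix='0' (no match yet)
Bit 12: prefix='00' -> emit 'k', reset

Answer: kccckbk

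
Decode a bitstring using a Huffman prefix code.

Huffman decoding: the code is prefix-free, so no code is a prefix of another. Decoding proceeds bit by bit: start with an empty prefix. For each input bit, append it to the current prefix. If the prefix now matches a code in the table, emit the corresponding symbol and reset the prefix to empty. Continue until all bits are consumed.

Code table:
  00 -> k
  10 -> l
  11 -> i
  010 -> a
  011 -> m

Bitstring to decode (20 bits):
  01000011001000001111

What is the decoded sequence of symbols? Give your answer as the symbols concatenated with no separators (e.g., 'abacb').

Bit 0: prefix='0' (no match yet)
Bit 1: prefix='01' (no match yet)
Bit 2: prefix='010' -> emit 'a', reset
Bit 3: prefix='0' (no match yet)
Bit 4: prefix='00' -> emit 'k', reset
Bit 5: prefix='0' (no match yet)
Bit 6: prefix='01' (no match yet)
Bit 7: prefix='011' -> emit 'm', reset
Bit 8: prefix='0' (no match yet)
Bit 9: prefix='00' -> emit 'k', reset
Bit 10: prefix='1' (no match yet)
Bit 11: prefix='10' -> emit 'l', reset
Bit 12: prefix='0' (no match yet)
Bit 13: prefix='00' -> emit 'k', reset
Bit 14: prefix='0' (no match yet)
Bit 15: prefix='00' -> emit 'k', reset
Bit 16: prefix='1' (no match yet)
Bit 17: prefix='11' -> emit 'i', reset
Bit 18: prefix='1' (no match yet)
Bit 19: prefix='11' -> emit 'i', reset

Answer: akmklkkii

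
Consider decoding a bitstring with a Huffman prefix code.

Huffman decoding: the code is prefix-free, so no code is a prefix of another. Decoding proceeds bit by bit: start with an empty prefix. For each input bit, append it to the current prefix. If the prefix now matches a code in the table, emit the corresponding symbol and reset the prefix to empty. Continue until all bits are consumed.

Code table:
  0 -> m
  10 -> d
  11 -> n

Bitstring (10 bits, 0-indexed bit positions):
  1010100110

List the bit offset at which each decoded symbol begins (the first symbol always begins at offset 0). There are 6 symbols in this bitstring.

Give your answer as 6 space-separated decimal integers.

Bit 0: prefix='1' (no match yet)
Bit 1: prefix='10' -> emit 'd', reset
Bit 2: prefix='1' (no match yet)
Bit 3: prefix='10' -> emit 'd', reset
Bit 4: prefix='1' (no match yet)
Bit 5: prefix='10' -> emit 'd', reset
Bit 6: prefix='0' -> emit 'm', reset
Bit 7: prefix='1' (no match yet)
Bit 8: prefix='11' -> emit 'n', reset
Bit 9: prefix='0' -> emit 'm', reset

Answer: 0 2 4 6 7 9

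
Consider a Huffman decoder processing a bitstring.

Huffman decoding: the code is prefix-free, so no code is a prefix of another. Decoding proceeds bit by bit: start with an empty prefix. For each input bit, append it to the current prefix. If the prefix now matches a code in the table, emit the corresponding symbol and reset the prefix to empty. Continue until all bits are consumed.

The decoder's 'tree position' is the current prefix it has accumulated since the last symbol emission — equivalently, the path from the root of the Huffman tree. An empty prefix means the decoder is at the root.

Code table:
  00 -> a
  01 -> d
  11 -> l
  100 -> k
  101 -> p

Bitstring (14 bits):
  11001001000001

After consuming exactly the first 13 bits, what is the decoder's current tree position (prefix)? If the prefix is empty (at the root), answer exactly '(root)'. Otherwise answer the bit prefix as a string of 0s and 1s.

Answer: 0

Derivation:
Bit 0: prefix='1' (no match yet)
Bit 1: prefix='11' -> emit 'l', reset
Bit 2: prefix='0' (no match yet)
Bit 3: prefix='00' -> emit 'a', reset
Bit 4: prefix='1' (no match yet)
Bit 5: prefix='10' (no match yet)
Bit 6: prefix='100' -> emit 'k', reset
Bit 7: prefix='1' (no match yet)
Bit 8: prefix='10' (no match yet)
Bit 9: prefix='100' -> emit 'k', reset
Bit 10: prefix='0' (no match yet)
Bit 11: prefix='00' -> emit 'a', reset
Bit 12: prefix='0' (no match yet)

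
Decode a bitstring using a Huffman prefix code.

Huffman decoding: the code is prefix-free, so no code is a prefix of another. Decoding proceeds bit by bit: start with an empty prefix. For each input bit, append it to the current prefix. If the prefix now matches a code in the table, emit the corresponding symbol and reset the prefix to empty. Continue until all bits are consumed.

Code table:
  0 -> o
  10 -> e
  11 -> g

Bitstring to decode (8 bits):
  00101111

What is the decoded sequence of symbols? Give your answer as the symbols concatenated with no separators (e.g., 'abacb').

Answer: ooegg

Derivation:
Bit 0: prefix='0' -> emit 'o', reset
Bit 1: prefix='0' -> emit 'o', reset
Bit 2: prefix='1' (no match yet)
Bit 3: prefix='10' -> emit 'e', reset
Bit 4: prefix='1' (no match yet)
Bit 5: prefix='11' -> emit 'g', reset
Bit 6: prefix='1' (no match yet)
Bit 7: prefix='11' -> emit 'g', reset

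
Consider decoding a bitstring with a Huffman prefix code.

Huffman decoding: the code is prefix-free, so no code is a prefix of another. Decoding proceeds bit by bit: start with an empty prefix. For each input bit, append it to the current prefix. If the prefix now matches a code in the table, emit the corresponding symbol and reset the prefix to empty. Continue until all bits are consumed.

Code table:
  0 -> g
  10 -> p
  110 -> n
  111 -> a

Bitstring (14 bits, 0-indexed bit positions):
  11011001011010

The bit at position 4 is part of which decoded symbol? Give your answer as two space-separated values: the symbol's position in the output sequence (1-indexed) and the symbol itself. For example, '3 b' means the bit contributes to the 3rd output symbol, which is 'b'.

Answer: 2 n

Derivation:
Bit 0: prefix='1' (no match yet)
Bit 1: prefix='11' (no match yet)
Bit 2: prefix='110' -> emit 'n', reset
Bit 3: prefix='1' (no match yet)
Bit 4: prefix='11' (no match yet)
Bit 5: prefix='110' -> emit 'n', reset
Bit 6: prefix='0' -> emit 'g', reset
Bit 7: prefix='1' (no match yet)
Bit 8: prefix='10' -> emit 'p', reset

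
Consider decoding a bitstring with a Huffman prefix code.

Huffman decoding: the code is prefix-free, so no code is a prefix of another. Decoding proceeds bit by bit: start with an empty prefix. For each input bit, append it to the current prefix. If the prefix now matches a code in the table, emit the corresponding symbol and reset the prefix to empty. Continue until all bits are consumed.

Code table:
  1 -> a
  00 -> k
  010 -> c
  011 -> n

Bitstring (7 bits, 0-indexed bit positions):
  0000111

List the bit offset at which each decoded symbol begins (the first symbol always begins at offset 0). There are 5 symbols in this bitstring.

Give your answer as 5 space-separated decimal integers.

Bit 0: prefix='0' (no match yet)
Bit 1: prefix='00' -> emit 'k', reset
Bit 2: prefix='0' (no match yet)
Bit 3: prefix='00' -> emit 'k', reset
Bit 4: prefix='1' -> emit 'a', reset
Bit 5: prefix='1' -> emit 'a', reset
Bit 6: prefix='1' -> emit 'a', reset

Answer: 0 2 4 5 6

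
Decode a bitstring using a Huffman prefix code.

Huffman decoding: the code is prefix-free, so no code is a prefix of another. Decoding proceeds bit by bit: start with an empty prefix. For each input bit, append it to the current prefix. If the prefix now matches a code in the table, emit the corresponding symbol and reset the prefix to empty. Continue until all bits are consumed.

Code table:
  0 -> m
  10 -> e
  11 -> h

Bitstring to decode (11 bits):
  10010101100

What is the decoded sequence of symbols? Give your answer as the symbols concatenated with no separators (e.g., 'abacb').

Answer: emeehmm

Derivation:
Bit 0: prefix='1' (no match yet)
Bit 1: prefix='10' -> emit 'e', reset
Bit 2: prefix='0' -> emit 'm', reset
Bit 3: prefix='1' (no match yet)
Bit 4: prefix='10' -> emit 'e', reset
Bit 5: prefix='1' (no match yet)
Bit 6: prefix='10' -> emit 'e', reset
Bit 7: prefix='1' (no match yet)
Bit 8: prefix='11' -> emit 'h', reset
Bit 9: prefix='0' -> emit 'm', reset
Bit 10: prefix='0' -> emit 'm', reset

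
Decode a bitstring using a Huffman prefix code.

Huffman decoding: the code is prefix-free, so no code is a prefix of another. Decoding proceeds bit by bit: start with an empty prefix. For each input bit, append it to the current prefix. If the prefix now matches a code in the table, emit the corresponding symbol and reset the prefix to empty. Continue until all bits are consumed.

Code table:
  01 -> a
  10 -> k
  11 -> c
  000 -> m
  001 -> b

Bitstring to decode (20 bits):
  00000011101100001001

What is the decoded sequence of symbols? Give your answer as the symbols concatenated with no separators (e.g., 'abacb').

Bit 0: prefix='0' (no match yet)
Bit 1: prefix='00' (no match yet)
Bit 2: prefix='000' -> emit 'm', reset
Bit 3: prefix='0' (no match yet)
Bit 4: prefix='00' (no match yet)
Bit 5: prefix='000' -> emit 'm', reset
Bit 6: prefix='1' (no match yet)
Bit 7: prefix='11' -> emit 'c', reset
Bit 8: prefix='1' (no match yet)
Bit 9: prefix='10' -> emit 'k', reset
Bit 10: prefix='1' (no match yet)
Bit 11: prefix='11' -> emit 'c', reset
Bit 12: prefix='0' (no match yet)
Bit 13: prefix='00' (no match yet)
Bit 14: prefix='000' -> emit 'm', reset
Bit 15: prefix='0' (no match yet)
Bit 16: prefix='01' -> emit 'a', reset
Bit 17: prefix='0' (no match yet)
Bit 18: prefix='00' (no match yet)
Bit 19: prefix='001' -> emit 'b', reset

Answer: mmckcmab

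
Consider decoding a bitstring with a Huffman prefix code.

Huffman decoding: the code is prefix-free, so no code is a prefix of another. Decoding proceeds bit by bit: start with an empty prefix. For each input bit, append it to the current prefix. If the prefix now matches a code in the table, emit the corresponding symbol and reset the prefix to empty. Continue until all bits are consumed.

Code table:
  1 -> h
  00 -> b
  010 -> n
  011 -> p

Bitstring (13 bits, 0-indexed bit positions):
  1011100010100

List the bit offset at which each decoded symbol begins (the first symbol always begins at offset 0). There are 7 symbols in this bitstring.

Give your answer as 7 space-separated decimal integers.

Answer: 0 1 4 5 7 10 11

Derivation:
Bit 0: prefix='1' -> emit 'h', reset
Bit 1: prefix='0' (no match yet)
Bit 2: prefix='01' (no match yet)
Bit 3: prefix='011' -> emit 'p', reset
Bit 4: prefix='1' -> emit 'h', reset
Bit 5: prefix='0' (no match yet)
Bit 6: prefix='00' -> emit 'b', reset
Bit 7: prefix='0' (no match yet)
Bit 8: prefix='01' (no match yet)
Bit 9: prefix='010' -> emit 'n', reset
Bit 10: prefix='1' -> emit 'h', reset
Bit 11: prefix='0' (no match yet)
Bit 12: prefix='00' -> emit 'b', reset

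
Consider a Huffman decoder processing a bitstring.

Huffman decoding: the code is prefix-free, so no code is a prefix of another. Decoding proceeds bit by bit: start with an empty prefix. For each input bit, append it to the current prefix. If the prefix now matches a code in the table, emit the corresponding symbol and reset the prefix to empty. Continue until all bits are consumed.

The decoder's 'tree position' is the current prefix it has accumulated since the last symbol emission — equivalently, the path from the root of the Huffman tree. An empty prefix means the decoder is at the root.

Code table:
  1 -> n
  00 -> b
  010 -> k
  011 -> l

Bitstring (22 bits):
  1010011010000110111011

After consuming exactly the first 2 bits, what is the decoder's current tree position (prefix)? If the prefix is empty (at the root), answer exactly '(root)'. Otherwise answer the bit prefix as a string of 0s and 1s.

Answer: 0

Derivation:
Bit 0: prefix='1' -> emit 'n', reset
Bit 1: prefix='0' (no match yet)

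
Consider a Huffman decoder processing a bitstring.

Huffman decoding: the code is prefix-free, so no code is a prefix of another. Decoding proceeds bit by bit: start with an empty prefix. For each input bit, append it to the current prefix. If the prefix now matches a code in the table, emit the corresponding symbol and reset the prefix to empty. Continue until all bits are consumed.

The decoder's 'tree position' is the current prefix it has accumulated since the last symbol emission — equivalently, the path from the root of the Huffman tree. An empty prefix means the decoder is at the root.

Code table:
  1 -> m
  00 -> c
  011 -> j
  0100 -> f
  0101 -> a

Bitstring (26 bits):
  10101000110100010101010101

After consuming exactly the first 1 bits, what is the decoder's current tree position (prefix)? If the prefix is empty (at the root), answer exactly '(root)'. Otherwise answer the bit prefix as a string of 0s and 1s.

Bit 0: prefix='1' -> emit 'm', reset

Answer: (root)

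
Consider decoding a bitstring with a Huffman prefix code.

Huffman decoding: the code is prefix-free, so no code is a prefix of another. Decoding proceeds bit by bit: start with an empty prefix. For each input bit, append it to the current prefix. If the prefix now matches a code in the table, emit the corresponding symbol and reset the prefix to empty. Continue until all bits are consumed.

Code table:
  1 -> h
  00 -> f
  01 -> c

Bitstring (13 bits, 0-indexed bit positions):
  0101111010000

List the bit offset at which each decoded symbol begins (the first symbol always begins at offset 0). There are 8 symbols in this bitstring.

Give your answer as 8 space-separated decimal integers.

Bit 0: prefix='0' (no match yet)
Bit 1: prefix='01' -> emit 'c', reset
Bit 2: prefix='0' (no match yet)
Bit 3: prefix='01' -> emit 'c', reset
Bit 4: prefix='1' -> emit 'h', reset
Bit 5: prefix='1' -> emit 'h', reset
Bit 6: prefix='1' -> emit 'h', reset
Bit 7: prefix='0' (no match yet)
Bit 8: prefix='01' -> emit 'c', reset
Bit 9: prefix='0' (no match yet)
Bit 10: prefix='00' -> emit 'f', reset
Bit 11: prefix='0' (no match yet)
Bit 12: prefix='00' -> emit 'f', reset

Answer: 0 2 4 5 6 7 9 11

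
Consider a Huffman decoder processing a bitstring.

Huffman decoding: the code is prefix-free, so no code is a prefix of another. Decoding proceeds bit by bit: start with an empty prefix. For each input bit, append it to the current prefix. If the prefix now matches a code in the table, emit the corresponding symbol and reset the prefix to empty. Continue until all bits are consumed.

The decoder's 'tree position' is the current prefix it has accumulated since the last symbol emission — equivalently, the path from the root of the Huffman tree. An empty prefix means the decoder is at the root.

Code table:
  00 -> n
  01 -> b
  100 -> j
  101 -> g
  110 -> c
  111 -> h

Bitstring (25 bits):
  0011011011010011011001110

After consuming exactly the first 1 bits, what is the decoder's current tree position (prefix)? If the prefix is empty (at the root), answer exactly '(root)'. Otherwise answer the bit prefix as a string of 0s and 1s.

Bit 0: prefix='0' (no match yet)

Answer: 0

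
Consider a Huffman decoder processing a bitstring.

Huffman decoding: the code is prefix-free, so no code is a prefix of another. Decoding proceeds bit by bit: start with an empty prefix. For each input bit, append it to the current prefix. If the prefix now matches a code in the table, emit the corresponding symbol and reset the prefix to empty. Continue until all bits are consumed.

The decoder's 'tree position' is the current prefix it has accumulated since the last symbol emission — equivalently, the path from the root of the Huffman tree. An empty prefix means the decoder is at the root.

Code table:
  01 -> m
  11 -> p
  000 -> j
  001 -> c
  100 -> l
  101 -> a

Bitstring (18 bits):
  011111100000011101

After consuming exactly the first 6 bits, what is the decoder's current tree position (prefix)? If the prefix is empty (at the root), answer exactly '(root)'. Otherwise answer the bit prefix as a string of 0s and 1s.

Answer: (root)

Derivation:
Bit 0: prefix='0' (no match yet)
Bit 1: prefix='01' -> emit 'm', reset
Bit 2: prefix='1' (no match yet)
Bit 3: prefix='11' -> emit 'p', reset
Bit 4: prefix='1' (no match yet)
Bit 5: prefix='11' -> emit 'p', reset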